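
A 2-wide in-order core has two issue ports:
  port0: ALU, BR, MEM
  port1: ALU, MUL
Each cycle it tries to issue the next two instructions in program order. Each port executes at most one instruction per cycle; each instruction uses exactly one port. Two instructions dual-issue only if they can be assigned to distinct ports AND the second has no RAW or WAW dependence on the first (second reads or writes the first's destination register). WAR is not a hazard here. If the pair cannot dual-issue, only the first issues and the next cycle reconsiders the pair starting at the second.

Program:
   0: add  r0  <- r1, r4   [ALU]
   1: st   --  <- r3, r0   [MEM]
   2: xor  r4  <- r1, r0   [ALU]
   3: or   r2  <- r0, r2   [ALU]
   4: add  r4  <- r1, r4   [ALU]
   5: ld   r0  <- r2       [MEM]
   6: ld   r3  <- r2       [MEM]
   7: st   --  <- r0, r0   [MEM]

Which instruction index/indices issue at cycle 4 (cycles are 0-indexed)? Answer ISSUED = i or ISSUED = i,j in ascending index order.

  cy0 -> i0 (add) RAW r0
  cy1 -> i1,i2 (st;xor) 2-wide
  cy2 -> i3,i4 (or;add) 2-wide
  cy3 -> i5 (ld) no-port MEM/MEM
  cy4 -> i6 (ld) no-port MEM/MEM
  cy5 -> i7 (st) tail

ISSUED = 6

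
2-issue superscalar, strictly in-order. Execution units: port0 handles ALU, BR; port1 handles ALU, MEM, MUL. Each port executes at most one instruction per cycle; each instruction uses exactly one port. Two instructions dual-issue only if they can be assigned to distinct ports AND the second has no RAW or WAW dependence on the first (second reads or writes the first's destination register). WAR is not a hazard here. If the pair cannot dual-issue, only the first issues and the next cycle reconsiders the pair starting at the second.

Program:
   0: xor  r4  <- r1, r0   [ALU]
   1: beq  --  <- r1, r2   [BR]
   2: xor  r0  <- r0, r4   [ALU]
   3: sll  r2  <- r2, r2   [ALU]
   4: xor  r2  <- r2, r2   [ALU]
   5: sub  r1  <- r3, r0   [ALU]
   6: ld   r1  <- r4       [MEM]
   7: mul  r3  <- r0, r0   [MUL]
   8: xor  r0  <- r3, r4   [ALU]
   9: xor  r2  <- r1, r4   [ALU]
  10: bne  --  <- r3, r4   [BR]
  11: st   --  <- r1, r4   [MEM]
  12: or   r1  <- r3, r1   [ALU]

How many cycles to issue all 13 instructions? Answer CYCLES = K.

CYCLES = 8

#0 head=0: xor.ALU+beq.BR i0+i1 2-wide
#1 head=2: xor.ALU+sll.ALU i2+i3 2-wide
#2 head=4: xor.ALU+sub.ALU i4+i5 2-wide
#3 head=6: ld.MEM i6 no-port MEM/MUL
#4 head=7: mul.MUL i7 RAW r3
#5 head=8: xor.ALU+xor.ALU i8+i9 2-wide
#6 head=10: bne.BR+st.MEM i10+i11 2-wide
#7 head=12: or.ALU i12 tail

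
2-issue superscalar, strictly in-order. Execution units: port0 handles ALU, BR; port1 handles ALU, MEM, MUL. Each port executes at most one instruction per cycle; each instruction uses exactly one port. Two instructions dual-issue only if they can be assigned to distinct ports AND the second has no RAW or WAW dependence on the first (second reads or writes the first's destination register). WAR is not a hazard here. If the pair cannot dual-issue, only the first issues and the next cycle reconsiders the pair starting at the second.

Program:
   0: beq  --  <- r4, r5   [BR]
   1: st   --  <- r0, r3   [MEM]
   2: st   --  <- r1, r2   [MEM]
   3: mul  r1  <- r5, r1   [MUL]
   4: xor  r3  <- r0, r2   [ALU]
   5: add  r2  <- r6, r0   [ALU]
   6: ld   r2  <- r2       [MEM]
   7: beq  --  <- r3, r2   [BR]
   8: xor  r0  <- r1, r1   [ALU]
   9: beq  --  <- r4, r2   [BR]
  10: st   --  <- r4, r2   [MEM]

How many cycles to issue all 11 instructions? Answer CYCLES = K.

CYCLES = 7

c0: i0,i1 beq.BR;st.MEM  2-wide
c1: i2 st.MEM  no-port MEM/MUL
c2: i3,i4 mul.MUL;xor.ALU  2-wide
c3: i5 add.ALU  RAW+WAW r2
c4: i6 ld.MEM  RAW r2
c5: i7,i8 beq.BR;xor.ALU  2-wide
c6: i9,i10 beq.BR;st.MEM  2-wide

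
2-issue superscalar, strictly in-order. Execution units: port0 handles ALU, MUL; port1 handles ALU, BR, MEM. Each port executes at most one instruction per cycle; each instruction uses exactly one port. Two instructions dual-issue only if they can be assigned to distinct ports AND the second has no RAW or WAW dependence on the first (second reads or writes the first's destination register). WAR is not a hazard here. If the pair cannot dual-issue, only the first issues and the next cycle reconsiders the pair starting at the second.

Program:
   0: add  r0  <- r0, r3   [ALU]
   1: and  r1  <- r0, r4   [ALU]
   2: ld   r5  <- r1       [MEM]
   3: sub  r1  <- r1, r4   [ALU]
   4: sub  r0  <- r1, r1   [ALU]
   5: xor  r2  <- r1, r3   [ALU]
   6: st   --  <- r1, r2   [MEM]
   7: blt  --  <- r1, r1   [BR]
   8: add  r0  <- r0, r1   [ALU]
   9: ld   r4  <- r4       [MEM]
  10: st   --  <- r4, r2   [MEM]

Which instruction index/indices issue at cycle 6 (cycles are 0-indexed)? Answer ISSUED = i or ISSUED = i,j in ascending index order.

#0 head=0: add i0 RAW r0
#1 head=1: and i1 RAW r1
#2 head=2: ld+sub i2+i3 pair
#3 head=4: sub+xor i4+i5 pair
#4 head=6: st i6 no-port MEM/BR
#5 head=7: blt+add i7+i8 pair
#6 head=9: ld i9 no-port MEM/MEM
#7 head=10: st i10 tail

ISSUED = 9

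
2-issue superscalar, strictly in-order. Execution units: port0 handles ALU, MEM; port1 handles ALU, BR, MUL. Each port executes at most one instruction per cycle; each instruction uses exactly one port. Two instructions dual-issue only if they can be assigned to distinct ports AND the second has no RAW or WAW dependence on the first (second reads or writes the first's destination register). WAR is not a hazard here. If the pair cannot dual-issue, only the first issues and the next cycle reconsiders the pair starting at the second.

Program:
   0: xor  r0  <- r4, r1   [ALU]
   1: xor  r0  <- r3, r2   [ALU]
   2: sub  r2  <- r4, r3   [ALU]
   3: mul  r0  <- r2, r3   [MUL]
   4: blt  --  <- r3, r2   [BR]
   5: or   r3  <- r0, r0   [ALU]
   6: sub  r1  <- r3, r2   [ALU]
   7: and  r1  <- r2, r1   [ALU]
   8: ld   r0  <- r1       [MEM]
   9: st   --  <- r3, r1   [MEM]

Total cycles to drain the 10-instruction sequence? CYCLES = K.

  cy0 -> i0 (xor.ALU) WAW r0
  cy1 -> i1+i2 (xor.ALU/sub.ALU) 2-wide
  cy2 -> i3 (mul.MUL) no-port MUL/BR
  cy3 -> i4+i5 (blt.BR/or.ALU) 2-wide
  cy4 -> i6 (sub.ALU) RAW+WAW r1
  cy5 -> i7 (and.ALU) RAW r1
  cy6 -> i8 (ld.MEM) no-port MEM/MEM
  cy7 -> i9 (st.MEM) tail

CYCLES = 8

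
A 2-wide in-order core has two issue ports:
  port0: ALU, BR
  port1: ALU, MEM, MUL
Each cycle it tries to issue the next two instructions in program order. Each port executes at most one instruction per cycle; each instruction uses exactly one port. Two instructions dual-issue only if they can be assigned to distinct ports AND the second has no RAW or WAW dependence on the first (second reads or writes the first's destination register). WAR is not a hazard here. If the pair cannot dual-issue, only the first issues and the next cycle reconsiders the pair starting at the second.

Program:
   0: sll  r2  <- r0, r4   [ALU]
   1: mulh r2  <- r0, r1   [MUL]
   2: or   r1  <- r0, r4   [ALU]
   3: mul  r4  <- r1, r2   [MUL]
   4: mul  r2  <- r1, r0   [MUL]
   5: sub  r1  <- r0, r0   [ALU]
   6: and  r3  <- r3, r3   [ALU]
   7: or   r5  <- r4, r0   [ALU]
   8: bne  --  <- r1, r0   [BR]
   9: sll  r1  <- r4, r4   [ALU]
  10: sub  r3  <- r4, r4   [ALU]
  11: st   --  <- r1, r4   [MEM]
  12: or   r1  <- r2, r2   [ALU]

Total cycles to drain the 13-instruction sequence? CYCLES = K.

c0: i0 sll  WAW r2
c1: i1/i2 mulh or  dual
c2: i3 mul  no-port MUL/MUL
c3: i4/i5 mul sub  dual
c4: i6/i7 and or  dual
c5: i8/i9 bne sll  dual
c6: i10/i11 sub st  dual
c7: i12 or  tail

CYCLES = 8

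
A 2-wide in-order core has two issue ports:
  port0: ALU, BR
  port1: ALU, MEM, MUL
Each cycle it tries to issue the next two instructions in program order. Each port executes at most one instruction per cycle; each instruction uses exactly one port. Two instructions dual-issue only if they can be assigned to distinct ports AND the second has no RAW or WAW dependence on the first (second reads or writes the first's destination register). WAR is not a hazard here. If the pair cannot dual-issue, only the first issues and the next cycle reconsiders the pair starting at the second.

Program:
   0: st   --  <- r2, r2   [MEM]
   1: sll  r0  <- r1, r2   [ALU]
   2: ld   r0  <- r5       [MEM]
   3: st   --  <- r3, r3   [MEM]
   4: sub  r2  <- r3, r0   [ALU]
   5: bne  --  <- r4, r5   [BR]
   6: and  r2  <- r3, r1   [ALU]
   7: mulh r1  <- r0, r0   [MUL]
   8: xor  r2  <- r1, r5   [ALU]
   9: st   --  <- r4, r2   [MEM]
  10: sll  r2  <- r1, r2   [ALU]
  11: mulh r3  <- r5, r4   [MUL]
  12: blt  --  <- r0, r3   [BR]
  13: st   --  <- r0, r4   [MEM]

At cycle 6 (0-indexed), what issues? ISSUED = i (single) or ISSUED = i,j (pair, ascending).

ISSUED = 9,10

  cy0 -> i0,i1 (st.MEM;sll.ALU) pair
  cy1 -> i2 (ld.MEM) no-port MEM/MEM
  cy2 -> i3,i4 (st.MEM;sub.ALU) pair
  cy3 -> i5,i6 (bne.BR;and.ALU) pair
  cy4 -> i7 (mulh.MUL) RAW r1
  cy5 -> i8 (xor.ALU) RAW r2
  cy6 -> i9,i10 (st.MEM;sll.ALU) pair
  cy7 -> i11 (mulh.MUL) RAW r3
  cy8 -> i12,i13 (blt.BR;st.MEM) pair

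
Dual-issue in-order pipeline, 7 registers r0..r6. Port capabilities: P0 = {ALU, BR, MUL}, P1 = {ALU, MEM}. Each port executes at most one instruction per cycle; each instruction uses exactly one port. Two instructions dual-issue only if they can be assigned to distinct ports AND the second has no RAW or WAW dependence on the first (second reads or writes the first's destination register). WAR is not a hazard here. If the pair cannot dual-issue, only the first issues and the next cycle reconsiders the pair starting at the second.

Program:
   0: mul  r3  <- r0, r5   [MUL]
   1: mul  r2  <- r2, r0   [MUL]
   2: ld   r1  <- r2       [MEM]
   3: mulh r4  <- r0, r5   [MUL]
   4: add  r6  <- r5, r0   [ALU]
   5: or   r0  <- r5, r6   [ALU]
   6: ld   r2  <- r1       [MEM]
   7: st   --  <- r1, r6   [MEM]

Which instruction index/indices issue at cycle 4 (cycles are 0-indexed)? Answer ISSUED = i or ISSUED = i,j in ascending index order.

ISSUED = 5,6

  cy0 -> i0 (mul.MUL) no-port MUL/MUL
  cy1 -> i1 (mul.MUL) RAW r2
  cy2 -> i2,i3 (ld.MEM/mulh.MUL) pair
  cy3 -> i4 (add.ALU) RAW r6
  cy4 -> i5,i6 (or.ALU/ld.MEM) pair
  cy5 -> i7 (st.MEM) tail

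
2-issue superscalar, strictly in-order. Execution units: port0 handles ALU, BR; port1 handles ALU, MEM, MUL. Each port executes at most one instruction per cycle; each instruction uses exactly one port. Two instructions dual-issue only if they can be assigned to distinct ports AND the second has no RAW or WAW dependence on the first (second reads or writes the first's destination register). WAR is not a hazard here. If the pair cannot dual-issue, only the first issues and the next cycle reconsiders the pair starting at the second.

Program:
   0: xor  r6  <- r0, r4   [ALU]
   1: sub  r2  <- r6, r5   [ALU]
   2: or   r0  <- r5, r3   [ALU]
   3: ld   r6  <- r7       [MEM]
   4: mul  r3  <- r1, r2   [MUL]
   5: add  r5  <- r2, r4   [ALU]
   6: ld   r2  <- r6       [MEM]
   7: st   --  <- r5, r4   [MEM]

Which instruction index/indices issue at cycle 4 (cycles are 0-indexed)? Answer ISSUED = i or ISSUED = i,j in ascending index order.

ISSUED = 6

[0] i0  xor.ALU  -- RAW r6
[1] i1&i2  sub.ALU;or.ALU  -- dual
[2] i3  ld.MEM  -- no-port MEM/MUL
[3] i4&i5  mul.MUL;add.ALU  -- dual
[4] i6  ld.MEM  -- no-port MEM/MEM
[5] i7  st.MEM  -- tail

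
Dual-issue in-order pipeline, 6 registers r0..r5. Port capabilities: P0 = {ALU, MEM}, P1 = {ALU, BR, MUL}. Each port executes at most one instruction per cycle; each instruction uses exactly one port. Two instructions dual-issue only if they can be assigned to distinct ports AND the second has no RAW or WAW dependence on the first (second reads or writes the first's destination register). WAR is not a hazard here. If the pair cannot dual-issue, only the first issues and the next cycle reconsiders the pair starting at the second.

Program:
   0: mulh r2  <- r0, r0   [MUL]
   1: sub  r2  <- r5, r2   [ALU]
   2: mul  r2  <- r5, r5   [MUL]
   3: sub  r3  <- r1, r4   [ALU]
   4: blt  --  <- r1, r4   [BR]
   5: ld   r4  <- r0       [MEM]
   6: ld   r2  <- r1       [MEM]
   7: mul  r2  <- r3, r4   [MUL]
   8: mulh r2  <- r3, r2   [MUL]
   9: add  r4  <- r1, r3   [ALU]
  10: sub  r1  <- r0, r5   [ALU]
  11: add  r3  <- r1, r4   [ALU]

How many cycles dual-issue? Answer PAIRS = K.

PAIRS = 3

  cy0 -> i0 (mulh.MUL) RAW+WAW r2
  cy1 -> i1 (sub.ALU) WAW r2
  cy2 -> i2,i3 (mul.MUL;sub.ALU) 2-wide
  cy3 -> i4,i5 (blt.BR;ld.MEM) 2-wide
  cy4 -> i6 (ld.MEM) WAW r2
  cy5 -> i7 (mul.MUL) no-port MUL/MUL
  cy6 -> i8,i9 (mulh.MUL;add.ALU) 2-wide
  cy7 -> i10 (sub.ALU) RAW r1
  cy8 -> i11 (add.ALU) tail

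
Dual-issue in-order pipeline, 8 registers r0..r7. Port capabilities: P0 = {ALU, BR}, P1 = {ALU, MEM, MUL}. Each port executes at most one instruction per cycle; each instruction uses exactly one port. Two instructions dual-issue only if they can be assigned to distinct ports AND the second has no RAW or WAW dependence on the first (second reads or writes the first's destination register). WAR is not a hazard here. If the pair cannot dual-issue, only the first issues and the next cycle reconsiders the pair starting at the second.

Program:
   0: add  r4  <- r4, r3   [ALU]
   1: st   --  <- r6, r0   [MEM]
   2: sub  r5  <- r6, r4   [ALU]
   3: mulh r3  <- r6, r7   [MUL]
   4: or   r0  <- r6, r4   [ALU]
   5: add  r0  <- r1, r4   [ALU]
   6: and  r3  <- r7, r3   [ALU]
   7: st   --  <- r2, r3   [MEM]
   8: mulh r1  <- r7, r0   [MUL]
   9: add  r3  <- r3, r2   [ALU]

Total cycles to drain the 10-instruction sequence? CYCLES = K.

[0] i0/i1  add+st  -- 2-wide
[1] i2/i3  sub+mulh  -- 2-wide
[2] i4  or  -- WAW r0
[3] i5/i6  add+and  -- 2-wide
[4] i7  st  -- no-port MEM/MUL
[5] i8/i9  mulh+add  -- 2-wide

CYCLES = 6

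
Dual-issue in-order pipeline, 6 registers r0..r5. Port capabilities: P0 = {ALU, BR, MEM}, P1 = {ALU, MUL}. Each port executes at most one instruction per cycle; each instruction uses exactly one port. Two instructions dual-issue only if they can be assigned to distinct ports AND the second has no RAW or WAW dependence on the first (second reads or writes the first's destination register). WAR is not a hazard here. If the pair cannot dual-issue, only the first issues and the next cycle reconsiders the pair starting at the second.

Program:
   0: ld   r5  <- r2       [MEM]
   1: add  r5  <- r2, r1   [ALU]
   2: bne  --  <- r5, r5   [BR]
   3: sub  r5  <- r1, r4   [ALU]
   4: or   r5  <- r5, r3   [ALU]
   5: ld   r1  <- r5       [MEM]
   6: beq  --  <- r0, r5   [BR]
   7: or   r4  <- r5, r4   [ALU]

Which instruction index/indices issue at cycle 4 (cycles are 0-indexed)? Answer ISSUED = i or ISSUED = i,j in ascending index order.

c0: i0 ld.MEM  WAW r5
c1: i1 add.ALU  RAW r5
c2: i2/i3 bne.BR/sub.ALU  pair
c3: i4 or.ALU  RAW r5
c4: i5 ld.MEM  no-port MEM/BR
c5: i6/i7 beq.BR/or.ALU  pair

ISSUED = 5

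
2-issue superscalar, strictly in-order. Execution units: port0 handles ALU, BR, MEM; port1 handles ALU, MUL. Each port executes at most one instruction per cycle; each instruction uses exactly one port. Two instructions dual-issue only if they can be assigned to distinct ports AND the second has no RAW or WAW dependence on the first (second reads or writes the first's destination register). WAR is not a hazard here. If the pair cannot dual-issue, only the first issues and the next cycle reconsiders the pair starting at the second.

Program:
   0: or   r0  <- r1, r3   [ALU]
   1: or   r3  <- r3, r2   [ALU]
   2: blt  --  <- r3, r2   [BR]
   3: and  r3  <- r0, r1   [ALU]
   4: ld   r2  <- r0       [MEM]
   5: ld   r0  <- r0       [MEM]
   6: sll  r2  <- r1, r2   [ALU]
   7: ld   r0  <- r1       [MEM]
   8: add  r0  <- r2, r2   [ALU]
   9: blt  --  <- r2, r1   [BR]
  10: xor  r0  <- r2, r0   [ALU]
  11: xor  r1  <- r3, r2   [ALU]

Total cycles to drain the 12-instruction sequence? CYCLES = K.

CYCLES = 7

[0] i0&i1  or or  -- 2-wide
[1] i2&i3  blt and  -- 2-wide
[2] i4  ld  -- no-port MEM/MEM
[3] i5&i6  ld sll  -- 2-wide
[4] i7  ld  -- WAW r0
[5] i8&i9  add blt  -- 2-wide
[6] i10&i11  xor xor  -- 2-wide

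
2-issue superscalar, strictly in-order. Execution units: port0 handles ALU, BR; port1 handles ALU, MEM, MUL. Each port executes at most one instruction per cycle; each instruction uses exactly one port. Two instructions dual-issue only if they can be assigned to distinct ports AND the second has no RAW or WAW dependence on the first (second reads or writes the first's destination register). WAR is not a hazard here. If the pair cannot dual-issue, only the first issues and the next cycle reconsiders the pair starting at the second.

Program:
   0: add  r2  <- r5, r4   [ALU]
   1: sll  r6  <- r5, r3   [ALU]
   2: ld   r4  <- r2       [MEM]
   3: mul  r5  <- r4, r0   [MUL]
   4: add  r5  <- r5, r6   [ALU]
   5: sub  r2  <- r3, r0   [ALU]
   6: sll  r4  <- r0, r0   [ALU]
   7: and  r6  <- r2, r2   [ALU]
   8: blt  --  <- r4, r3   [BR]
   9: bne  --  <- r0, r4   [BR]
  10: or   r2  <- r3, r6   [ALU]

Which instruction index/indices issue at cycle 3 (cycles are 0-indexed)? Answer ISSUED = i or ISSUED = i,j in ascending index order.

c0: i0/i1 add/sll  dual
c1: i2 ld  no-port MEM/MUL
c2: i3 mul  RAW+WAW r5
c3: i4/i5 add/sub  dual
c4: i6/i7 sll/and  dual
c5: i8 blt  no-port BR/BR
c6: i9/i10 bne/or  dual

ISSUED = 4,5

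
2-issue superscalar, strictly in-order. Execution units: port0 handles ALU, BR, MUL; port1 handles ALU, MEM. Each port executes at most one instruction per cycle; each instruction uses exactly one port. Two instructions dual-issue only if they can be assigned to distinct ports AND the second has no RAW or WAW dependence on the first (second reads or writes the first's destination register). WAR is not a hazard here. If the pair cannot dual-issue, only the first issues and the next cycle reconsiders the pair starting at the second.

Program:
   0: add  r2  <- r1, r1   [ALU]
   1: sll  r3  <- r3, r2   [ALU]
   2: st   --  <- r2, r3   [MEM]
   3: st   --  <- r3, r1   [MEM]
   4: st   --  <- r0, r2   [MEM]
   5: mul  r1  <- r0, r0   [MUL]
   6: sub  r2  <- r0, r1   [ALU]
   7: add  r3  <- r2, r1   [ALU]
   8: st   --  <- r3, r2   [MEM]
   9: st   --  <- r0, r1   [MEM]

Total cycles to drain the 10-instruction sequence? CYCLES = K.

CYCLES = 9

#0 head=0: add i0 RAW r2
#1 head=1: sll i1 RAW r3
#2 head=2: st i2 no-port MEM/MEM
#3 head=3: st i3 no-port MEM/MEM
#4 head=4: st+mul i4&i5 dual
#5 head=6: sub i6 RAW r2
#6 head=7: add i7 RAW r3
#7 head=8: st i8 no-port MEM/MEM
#8 head=9: st i9 tail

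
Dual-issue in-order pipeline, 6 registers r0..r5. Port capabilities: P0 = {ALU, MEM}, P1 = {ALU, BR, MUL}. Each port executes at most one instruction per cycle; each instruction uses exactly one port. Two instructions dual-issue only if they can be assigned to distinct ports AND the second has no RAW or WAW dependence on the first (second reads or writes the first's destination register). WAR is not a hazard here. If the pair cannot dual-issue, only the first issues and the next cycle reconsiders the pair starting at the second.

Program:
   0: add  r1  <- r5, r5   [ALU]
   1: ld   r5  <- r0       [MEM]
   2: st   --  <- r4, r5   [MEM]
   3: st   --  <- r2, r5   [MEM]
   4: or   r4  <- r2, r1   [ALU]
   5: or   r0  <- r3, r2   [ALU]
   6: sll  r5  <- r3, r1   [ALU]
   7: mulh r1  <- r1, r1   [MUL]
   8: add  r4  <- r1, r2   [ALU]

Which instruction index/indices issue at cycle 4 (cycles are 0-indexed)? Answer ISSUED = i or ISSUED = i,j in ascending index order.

#0 head=0: add.ALU+ld.MEM i0/i1 2-wide
#1 head=2: st.MEM i2 no-port MEM/MEM
#2 head=3: st.MEM+or.ALU i3/i4 2-wide
#3 head=5: or.ALU+sll.ALU i5/i6 2-wide
#4 head=7: mulh.MUL i7 RAW r1
#5 head=8: add.ALU i8 tail

ISSUED = 7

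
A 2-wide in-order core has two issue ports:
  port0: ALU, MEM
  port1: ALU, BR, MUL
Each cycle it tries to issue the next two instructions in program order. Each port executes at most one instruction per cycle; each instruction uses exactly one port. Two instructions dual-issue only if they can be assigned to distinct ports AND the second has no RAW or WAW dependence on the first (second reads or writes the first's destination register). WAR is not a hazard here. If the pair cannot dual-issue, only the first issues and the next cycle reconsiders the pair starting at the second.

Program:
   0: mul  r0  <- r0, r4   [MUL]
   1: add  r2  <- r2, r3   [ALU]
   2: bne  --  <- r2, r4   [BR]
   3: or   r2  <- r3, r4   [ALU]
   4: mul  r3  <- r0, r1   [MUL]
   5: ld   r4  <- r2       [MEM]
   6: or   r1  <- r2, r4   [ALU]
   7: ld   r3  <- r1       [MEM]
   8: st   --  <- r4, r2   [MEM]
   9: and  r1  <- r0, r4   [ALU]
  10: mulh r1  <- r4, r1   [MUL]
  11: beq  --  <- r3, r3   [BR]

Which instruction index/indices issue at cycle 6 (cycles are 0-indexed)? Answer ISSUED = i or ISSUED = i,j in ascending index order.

ISSUED = 10

c0: i0&i1 mul add  pair
c1: i2&i3 bne or  pair
c2: i4&i5 mul ld  pair
c3: i6 or  RAW r1
c4: i7 ld  no-port MEM/MEM
c5: i8&i9 st and  pair
c6: i10 mulh  no-port MUL/BR
c7: i11 beq  tail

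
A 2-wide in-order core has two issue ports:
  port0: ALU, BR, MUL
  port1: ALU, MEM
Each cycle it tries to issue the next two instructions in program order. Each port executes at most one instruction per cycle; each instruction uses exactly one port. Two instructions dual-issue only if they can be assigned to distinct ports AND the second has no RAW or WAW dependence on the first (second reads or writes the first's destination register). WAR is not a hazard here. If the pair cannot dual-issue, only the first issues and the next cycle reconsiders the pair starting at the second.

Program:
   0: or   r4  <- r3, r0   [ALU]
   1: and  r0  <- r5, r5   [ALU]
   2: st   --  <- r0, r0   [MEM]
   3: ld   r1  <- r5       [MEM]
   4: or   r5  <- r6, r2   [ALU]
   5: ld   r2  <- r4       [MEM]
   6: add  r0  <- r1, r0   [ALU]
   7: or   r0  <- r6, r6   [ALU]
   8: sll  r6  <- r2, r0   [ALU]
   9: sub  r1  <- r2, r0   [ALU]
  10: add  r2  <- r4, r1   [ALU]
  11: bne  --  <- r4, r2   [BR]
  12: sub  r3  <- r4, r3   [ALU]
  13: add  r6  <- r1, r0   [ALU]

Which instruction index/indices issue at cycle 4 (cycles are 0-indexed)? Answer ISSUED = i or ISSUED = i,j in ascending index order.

ISSUED = 7

#0 head=0: or/and i0&i1 dual
#1 head=2: st i2 no-port MEM/MEM
#2 head=3: ld/or i3&i4 dual
#3 head=5: ld/add i5&i6 dual
#4 head=7: or i7 RAW r0
#5 head=8: sll/sub i8&i9 dual
#6 head=10: add i10 RAW r2
#7 head=11: bne/sub i11&i12 dual
#8 head=13: add i13 tail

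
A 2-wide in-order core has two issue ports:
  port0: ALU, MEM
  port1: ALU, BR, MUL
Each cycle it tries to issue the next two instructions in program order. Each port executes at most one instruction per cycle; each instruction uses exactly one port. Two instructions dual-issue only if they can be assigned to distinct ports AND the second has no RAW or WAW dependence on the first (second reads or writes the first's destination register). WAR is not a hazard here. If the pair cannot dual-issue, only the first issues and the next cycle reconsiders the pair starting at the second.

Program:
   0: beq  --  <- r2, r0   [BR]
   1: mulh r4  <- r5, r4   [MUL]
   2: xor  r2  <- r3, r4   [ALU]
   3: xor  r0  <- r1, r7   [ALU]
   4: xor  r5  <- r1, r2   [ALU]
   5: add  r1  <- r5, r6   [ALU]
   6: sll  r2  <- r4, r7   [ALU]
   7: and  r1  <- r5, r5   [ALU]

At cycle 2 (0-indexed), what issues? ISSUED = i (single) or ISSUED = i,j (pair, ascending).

0. beq @i0  | no-port BR/MUL
1. mulh @i1  | RAW r4
2. xor xor @i2&i3  | 2-wide
3. xor @i4  | RAW r5
4. add sll @i5&i6  | 2-wide
5. and @i7  | tail

ISSUED = 2,3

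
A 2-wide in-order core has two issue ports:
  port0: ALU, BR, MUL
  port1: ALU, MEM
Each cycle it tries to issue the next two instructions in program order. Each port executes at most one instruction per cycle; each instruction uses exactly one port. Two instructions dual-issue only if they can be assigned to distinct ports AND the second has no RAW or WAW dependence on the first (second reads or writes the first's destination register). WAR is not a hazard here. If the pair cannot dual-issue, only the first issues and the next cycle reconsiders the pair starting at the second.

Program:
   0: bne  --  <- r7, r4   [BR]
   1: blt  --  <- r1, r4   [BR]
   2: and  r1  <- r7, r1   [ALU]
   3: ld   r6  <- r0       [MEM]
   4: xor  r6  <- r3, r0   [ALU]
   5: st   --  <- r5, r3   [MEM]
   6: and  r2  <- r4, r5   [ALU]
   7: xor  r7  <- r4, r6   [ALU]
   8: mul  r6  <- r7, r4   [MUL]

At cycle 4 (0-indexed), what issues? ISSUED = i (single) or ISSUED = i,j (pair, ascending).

t=0 i0:bne ; no-port BR/BR
t=1 i1&i2:blt and ; pair
t=2 i3:ld ; WAW r6
t=3 i4&i5:xor st ; pair
t=4 i6&i7:and xor ; pair
t=5 i8:mul ; tail

ISSUED = 6,7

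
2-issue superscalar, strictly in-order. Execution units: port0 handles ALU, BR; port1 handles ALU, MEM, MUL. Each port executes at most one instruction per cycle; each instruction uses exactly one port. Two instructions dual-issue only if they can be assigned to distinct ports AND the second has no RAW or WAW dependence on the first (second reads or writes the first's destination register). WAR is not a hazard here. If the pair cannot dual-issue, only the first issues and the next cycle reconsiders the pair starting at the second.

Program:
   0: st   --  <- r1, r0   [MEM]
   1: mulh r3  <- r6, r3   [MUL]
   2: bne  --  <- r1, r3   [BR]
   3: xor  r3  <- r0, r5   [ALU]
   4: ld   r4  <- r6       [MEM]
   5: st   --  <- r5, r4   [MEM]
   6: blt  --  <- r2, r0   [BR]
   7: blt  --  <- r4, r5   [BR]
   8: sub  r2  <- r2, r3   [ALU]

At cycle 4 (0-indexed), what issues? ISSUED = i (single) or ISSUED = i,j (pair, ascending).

ISSUED = 5,6

c0: i0 st  no-port MEM/MUL
c1: i1 mulh  RAW r3
c2: i2+i3 bne/xor  2-wide
c3: i4 ld  no-port MEM/MEM
c4: i5+i6 st/blt  2-wide
c5: i7+i8 blt/sub  2-wide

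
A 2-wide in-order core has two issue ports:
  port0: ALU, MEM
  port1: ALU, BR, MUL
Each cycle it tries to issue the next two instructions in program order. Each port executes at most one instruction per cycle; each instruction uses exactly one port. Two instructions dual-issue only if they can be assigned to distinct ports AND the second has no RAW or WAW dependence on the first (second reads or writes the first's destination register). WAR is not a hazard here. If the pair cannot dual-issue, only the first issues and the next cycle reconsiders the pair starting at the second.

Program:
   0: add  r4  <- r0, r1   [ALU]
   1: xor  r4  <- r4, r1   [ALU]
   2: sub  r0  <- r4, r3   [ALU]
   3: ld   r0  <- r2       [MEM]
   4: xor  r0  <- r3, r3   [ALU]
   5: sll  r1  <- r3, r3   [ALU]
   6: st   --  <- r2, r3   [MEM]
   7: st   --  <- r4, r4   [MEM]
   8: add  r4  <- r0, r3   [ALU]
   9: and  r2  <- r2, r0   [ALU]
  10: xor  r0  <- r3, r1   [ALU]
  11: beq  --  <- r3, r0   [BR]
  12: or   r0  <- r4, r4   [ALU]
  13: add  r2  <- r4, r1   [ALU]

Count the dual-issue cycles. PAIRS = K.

PAIRS = 4

0. add.ALU @i0  | RAW+WAW r4
1. xor.ALU @i1  | RAW r4
2. sub.ALU @i2  | WAW r0
3. ld.MEM @i3  | WAW r0
4. xor.ALU sll.ALU @i4/i5  | 2-wide
5. st.MEM @i6  | no-port MEM/MEM
6. st.MEM add.ALU @i7/i8  | 2-wide
7. and.ALU xor.ALU @i9/i10  | 2-wide
8. beq.BR or.ALU @i11/i12  | 2-wide
9. add.ALU @i13  | tail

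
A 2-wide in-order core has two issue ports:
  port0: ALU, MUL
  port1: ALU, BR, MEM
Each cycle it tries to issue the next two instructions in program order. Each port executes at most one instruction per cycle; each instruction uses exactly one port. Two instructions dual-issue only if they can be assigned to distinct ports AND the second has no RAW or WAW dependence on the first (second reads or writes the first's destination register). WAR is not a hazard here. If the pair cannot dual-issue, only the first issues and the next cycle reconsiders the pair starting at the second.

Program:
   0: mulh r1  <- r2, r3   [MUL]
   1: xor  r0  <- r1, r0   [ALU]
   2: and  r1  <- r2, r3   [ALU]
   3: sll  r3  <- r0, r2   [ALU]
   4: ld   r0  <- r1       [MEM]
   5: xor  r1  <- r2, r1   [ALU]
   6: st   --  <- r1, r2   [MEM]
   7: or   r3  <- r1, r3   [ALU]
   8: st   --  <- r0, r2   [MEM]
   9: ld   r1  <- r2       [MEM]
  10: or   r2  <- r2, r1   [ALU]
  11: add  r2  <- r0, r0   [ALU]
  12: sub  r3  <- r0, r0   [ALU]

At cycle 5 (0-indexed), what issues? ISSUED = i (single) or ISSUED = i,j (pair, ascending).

ISSUED = 8

#0 head=0: mulh.MUL i0 RAW r1
#1 head=1: xor.ALU;and.ALU i1/i2 2-wide
#2 head=3: sll.ALU;ld.MEM i3/i4 2-wide
#3 head=5: xor.ALU i5 RAW r1
#4 head=6: st.MEM;or.ALU i6/i7 2-wide
#5 head=8: st.MEM i8 no-port MEM/MEM
#6 head=9: ld.MEM i9 RAW r1
#7 head=10: or.ALU i10 WAW r2
#8 head=11: add.ALU;sub.ALU i11/i12 2-wide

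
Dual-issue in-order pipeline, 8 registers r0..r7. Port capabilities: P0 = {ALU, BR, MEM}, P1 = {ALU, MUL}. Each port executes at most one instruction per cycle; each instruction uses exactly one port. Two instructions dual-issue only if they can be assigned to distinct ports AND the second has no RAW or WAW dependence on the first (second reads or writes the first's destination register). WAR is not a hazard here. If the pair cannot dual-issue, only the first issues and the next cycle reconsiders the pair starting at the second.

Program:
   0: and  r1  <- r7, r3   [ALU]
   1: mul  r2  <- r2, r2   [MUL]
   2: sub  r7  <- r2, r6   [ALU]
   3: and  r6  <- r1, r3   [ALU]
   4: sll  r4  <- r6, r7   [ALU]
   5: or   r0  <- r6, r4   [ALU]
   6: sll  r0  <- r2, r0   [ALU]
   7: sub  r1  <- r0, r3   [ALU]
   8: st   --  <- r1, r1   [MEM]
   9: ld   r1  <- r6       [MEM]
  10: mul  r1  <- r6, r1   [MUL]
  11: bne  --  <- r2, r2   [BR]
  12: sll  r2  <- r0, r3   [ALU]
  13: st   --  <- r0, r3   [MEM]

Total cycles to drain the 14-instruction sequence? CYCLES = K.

CYCLES = 10

c0: i0&i1 and.ALU;mul.MUL  2-wide
c1: i2&i3 sub.ALU;and.ALU  2-wide
c2: i4 sll.ALU  RAW r4
c3: i5 or.ALU  RAW+WAW r0
c4: i6 sll.ALU  RAW r0
c5: i7 sub.ALU  RAW r1
c6: i8 st.MEM  no-port MEM/MEM
c7: i9 ld.MEM  RAW+WAW r1
c8: i10&i11 mul.MUL;bne.BR  2-wide
c9: i12&i13 sll.ALU;st.MEM  2-wide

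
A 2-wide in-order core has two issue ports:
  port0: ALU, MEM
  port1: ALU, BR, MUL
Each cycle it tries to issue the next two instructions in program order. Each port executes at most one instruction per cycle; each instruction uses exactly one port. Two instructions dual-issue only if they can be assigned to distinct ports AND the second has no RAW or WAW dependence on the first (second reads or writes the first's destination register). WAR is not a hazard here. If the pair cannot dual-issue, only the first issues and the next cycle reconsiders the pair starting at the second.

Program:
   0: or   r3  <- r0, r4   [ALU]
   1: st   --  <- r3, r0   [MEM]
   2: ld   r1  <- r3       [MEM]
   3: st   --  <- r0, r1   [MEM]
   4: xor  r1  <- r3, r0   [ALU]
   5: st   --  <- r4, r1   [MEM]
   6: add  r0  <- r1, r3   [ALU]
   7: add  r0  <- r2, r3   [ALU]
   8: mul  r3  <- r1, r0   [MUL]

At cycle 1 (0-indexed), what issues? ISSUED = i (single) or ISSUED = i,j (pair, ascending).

[0] i0  or.ALU  -- RAW r3
[1] i1  st.MEM  -- no-port MEM/MEM
[2] i2  ld.MEM  -- no-port MEM/MEM
[3] i3&i4  st.MEM+xor.ALU  -- pair
[4] i5&i6  st.MEM+add.ALU  -- pair
[5] i7  add.ALU  -- RAW r0
[6] i8  mul.MUL  -- tail

ISSUED = 1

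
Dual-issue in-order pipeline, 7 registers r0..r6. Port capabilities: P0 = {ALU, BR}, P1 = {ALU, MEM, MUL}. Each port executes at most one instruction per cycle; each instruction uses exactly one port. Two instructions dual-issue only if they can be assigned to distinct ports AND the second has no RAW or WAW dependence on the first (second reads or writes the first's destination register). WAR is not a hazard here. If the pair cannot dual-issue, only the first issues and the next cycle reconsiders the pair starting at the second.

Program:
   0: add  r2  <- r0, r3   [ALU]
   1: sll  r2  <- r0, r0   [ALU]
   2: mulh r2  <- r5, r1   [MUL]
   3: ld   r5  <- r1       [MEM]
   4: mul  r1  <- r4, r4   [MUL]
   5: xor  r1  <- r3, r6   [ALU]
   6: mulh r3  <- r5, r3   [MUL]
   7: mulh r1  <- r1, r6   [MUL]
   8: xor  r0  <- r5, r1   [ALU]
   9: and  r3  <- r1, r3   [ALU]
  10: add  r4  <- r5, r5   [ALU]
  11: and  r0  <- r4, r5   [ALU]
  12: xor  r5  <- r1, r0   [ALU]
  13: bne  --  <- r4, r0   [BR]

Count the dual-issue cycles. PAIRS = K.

[0] i0  add.ALU  -- WAW r2
[1] i1  sll.ALU  -- WAW r2
[2] i2  mulh.MUL  -- no-port MUL/MEM
[3] i3  ld.MEM  -- no-port MEM/MUL
[4] i4  mul.MUL  -- WAW r1
[5] i5,i6  xor.ALU+mulh.MUL  -- pair
[6] i7  mulh.MUL  -- RAW r1
[7] i8,i9  xor.ALU+and.ALU  -- pair
[8] i10  add.ALU  -- RAW r4
[9] i11  and.ALU  -- RAW r0
[10] i12,i13  xor.ALU+bne.BR  -- pair

PAIRS = 3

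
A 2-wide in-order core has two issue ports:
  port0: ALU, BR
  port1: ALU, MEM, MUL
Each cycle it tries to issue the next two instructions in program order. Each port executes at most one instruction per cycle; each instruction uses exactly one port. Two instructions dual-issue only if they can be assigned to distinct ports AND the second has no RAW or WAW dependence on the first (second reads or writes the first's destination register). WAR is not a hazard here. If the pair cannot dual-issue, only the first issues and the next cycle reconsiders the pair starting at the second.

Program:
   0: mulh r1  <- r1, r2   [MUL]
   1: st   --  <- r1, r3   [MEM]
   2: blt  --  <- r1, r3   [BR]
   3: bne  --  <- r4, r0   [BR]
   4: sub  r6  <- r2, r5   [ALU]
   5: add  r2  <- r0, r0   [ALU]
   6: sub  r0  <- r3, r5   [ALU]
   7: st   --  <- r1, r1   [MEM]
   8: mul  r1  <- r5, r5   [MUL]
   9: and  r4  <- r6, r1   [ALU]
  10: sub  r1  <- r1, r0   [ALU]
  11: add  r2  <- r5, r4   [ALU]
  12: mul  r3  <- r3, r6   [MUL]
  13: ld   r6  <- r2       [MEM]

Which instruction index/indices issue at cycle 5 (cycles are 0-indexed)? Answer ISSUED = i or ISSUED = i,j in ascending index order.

ISSUED = 8

t=0 i0:mulh.MUL ; no-port MUL/MEM
t=1 i1+i2:st.MEM blt.BR ; pair
t=2 i3+i4:bne.BR sub.ALU ; pair
t=3 i5+i6:add.ALU sub.ALU ; pair
t=4 i7:st.MEM ; no-port MEM/MUL
t=5 i8:mul.MUL ; RAW r1
t=6 i9+i10:and.ALU sub.ALU ; pair
t=7 i11+i12:add.ALU mul.MUL ; pair
t=8 i13:ld.MEM ; tail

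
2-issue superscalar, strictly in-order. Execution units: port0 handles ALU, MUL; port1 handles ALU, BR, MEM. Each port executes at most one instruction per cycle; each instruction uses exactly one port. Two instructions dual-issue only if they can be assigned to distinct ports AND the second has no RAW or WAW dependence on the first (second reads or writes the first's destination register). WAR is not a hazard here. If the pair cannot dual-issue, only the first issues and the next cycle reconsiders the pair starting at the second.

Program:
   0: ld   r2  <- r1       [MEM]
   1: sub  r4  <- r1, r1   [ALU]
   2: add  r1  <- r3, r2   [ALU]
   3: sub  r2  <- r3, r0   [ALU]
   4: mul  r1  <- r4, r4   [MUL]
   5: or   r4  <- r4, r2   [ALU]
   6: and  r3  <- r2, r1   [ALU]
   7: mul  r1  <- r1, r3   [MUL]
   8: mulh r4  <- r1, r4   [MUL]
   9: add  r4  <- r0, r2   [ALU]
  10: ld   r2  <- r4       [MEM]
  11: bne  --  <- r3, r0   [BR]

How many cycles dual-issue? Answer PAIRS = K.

t=0 i0,i1:ld sub ; dual
t=1 i2,i3:add sub ; dual
t=2 i4,i5:mul or ; dual
t=3 i6:and ; RAW r3
t=4 i7:mul ; no-port MUL/MUL
t=5 i8:mulh ; WAW r4
t=6 i9:add ; RAW r4
t=7 i10:ld ; no-port MEM/BR
t=8 i11:bne ; tail

PAIRS = 3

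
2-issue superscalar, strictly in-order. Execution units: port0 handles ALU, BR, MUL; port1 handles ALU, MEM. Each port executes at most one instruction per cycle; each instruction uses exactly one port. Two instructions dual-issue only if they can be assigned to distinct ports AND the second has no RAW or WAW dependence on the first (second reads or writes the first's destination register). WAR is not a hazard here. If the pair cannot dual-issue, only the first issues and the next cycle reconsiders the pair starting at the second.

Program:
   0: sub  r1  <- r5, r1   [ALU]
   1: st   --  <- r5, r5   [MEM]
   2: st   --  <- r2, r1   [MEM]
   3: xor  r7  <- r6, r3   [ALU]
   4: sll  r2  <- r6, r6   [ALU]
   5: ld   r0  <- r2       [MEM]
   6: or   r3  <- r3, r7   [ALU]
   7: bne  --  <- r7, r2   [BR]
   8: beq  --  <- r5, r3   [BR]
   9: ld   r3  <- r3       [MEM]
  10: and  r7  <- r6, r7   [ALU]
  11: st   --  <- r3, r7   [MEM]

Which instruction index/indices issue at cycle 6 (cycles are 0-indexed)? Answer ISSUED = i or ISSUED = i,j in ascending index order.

ISSUED = 10

t=0 i0/i1:sub.ALU;st.MEM ; pair
t=1 i2/i3:st.MEM;xor.ALU ; pair
t=2 i4:sll.ALU ; RAW r2
t=3 i5/i6:ld.MEM;or.ALU ; pair
t=4 i7:bne.BR ; no-port BR/BR
t=5 i8/i9:beq.BR;ld.MEM ; pair
t=6 i10:and.ALU ; RAW r7
t=7 i11:st.MEM ; tail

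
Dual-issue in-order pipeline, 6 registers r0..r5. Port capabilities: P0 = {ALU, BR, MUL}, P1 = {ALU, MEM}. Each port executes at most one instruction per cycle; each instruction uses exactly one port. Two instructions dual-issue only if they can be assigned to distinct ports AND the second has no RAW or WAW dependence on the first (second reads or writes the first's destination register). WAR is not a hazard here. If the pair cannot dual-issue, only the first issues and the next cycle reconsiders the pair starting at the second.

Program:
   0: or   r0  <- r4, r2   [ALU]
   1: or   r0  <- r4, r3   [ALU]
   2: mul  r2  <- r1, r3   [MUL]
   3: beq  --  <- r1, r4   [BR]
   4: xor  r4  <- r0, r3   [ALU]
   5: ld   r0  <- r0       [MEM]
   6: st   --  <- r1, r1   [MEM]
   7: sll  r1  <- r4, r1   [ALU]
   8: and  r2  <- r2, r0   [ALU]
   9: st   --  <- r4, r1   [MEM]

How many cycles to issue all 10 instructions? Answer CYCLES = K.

CYCLES = 6

[0] i0  or.ALU  -- WAW r0
[1] i1,i2  or.ALU mul.MUL  -- dual
[2] i3,i4  beq.BR xor.ALU  -- dual
[3] i5  ld.MEM  -- no-port MEM/MEM
[4] i6,i7  st.MEM sll.ALU  -- dual
[5] i8,i9  and.ALU st.MEM  -- dual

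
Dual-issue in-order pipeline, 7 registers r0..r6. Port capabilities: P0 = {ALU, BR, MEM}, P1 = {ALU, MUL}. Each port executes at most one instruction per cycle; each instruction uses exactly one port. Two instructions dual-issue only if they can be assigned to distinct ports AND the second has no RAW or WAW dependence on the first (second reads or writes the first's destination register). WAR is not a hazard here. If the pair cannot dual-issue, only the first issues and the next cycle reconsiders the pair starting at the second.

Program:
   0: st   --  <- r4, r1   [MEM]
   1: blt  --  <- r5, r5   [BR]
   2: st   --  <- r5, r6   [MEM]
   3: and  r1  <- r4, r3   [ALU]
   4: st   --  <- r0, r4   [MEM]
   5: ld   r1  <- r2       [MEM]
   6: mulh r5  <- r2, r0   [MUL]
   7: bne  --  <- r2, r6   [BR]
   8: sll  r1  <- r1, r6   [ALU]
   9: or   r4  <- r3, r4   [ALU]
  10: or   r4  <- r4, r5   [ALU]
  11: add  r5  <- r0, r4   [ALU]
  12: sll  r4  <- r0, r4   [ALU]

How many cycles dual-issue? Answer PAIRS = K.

PAIRS = 4

t=0 i0:st ; no-port MEM/BR
t=1 i1:blt ; no-port BR/MEM
t=2 i2/i3:st+and ; pair
t=3 i4:st ; no-port MEM/MEM
t=4 i5/i6:ld+mulh ; pair
t=5 i7/i8:bne+sll ; pair
t=6 i9:or ; RAW+WAW r4
t=7 i10:or ; RAW r4
t=8 i11/i12:add+sll ; pair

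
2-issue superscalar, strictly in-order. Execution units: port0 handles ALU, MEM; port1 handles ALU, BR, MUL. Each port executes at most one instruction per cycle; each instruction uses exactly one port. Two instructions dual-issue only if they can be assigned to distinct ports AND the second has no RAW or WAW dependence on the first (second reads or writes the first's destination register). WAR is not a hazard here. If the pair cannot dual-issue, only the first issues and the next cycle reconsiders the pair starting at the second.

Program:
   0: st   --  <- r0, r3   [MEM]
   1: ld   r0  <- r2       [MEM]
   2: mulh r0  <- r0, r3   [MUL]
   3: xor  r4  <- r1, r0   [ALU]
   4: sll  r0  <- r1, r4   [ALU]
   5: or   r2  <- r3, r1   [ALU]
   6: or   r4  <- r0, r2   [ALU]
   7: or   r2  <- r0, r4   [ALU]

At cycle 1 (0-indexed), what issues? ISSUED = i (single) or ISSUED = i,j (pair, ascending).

0. st @i0  | no-port MEM/MEM
1. ld @i1  | RAW+WAW r0
2. mulh @i2  | RAW r0
3. xor @i3  | RAW r4
4. sll;or @i4/i5  | 2-wide
5. or @i6  | RAW r4
6. or @i7  | tail

ISSUED = 1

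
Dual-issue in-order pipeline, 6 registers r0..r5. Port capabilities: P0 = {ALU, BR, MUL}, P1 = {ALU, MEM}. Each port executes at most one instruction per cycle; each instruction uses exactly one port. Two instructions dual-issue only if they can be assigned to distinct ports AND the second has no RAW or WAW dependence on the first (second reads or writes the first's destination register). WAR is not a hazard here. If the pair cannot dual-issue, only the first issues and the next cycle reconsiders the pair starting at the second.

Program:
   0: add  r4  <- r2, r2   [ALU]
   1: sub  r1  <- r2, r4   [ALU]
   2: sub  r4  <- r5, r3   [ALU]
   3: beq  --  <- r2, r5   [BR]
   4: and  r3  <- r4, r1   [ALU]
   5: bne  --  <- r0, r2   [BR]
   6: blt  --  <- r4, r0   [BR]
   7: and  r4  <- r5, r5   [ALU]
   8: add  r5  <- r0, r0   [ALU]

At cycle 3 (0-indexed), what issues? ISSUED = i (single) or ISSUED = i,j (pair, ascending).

t=0 i0:add ; RAW r4
t=1 i1+i2:sub;sub ; 2-wide
t=2 i3+i4:beq;and ; 2-wide
t=3 i5:bne ; no-port BR/BR
t=4 i6+i7:blt;and ; 2-wide
t=5 i8:add ; tail

ISSUED = 5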